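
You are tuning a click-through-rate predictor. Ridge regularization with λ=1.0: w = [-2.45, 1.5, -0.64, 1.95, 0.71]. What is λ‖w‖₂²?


‖w‖₂² = (-2.45)² + (1.5)² + (-0.64)² + (1.95)² + (0.71)²
     = 6.0025 + 2.25 + 0.4096 + 3.8025 + 0.5041
     = 12.9687
λ·‖w‖₂² = 1.0·12.9687 = 12.9687

12.9687


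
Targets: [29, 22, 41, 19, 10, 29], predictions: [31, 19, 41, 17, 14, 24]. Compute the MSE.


Squared errors: (29-31)²=4, (22-19)²=9, (41-41)²=0, (19-17)²=4, (10-14)²=16, (29-24)²=25
Sum = 58
MSE = 58/6 = 29/3

29/3


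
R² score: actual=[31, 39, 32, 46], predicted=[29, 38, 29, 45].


ȳ = 37
SS_res = Σ(y-ŷ)² = 15
SS_tot = Σ(y-ȳ)² = 146
R² = 1 - SS_res/SS_tot = 1 - 0.1027 = 0.8973

0.8973


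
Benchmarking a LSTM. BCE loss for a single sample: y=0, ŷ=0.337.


BCE = -[y·ln(p) + (1-y)·ln(1-p)]
= -0 - 1·ln(1-0.337)
= -ln(0.663) = 0.411

0.411


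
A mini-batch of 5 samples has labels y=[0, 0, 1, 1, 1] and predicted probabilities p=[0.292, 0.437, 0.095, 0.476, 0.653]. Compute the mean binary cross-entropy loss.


L[0] = -ln(1-0.292) = -ln(0.708) = 0.3453
L[1] = -ln(1-0.437) = -ln(0.563) = 0.5745
L[2] = -ln(0.095) = 2.3539
L[3] = -ln(0.476) = 0.7423
L[4] = -ln(0.653) = 0.4262
mean = (0.3453 + 0.5745 + 2.3539 + 0.7423 + 0.4262)/5 = 0.8884

0.8884


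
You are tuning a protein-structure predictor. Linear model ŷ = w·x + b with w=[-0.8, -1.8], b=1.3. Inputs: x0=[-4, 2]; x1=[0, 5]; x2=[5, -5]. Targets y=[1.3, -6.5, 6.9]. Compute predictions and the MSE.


ŷ0 = (-0.8)·(-4) + (-1.8)·(2) + 1.3 = 0.9
ŷ1 = (-0.8)·(0) + (-1.8)·(5) + 1.3 = -7.7
ŷ2 = (-0.8)·(5) + (-1.8)·(-5) + 1.3 = 6.3
errors² = [0.16, 1.44, 0.36]
MSE = 1.9600/3 = 0.6533

0.6533


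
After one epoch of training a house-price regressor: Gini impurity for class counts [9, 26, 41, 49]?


Probabilities: [9/125, 26/125, 41/125, 49/125] ≈ [0.072, 0.208, 0.328, 0.392]
Σpᵢ² = (81 + 676 + 1681 + 2401)/125² = 4839/15625
Gini = 1 - Σpᵢ² = 1 - 4839/15625 = 0.6903

0.6903


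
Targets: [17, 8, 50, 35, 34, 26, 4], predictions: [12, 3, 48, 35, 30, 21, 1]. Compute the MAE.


Absolute errors: |17-12|=5, |8-3|=5, |50-48|=2, |35-35|=0, |34-30|=4, |26-21|=5, |4-1|=3
Sum = 24
MAE = 24/7 = 24/7

24/7


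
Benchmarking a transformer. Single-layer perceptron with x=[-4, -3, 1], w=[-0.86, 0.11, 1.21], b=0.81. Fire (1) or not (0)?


z = (-4)·(-0.86) + (-3)·(0.11) + (1)·(1.21) + 0.81
  = 5.13
step(z) = 1 (z≥0)

1


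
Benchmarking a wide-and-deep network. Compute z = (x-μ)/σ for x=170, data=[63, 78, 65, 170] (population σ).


μ = 94, σ = 44.2549
z = (170 - 94)/44.2549 = 1.7173

1.7173


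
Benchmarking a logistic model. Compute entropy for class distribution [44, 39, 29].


Probabilities: [44/112, 39/112, 29/112] ≈ [0.3929, 0.3482, 0.2589]
H = -((44/112)·log₂(44/112) + (39/112)·log₂(39/112) + (29/112)·log₂(29/112))
  = 1.5643 bits

1.5643 bits


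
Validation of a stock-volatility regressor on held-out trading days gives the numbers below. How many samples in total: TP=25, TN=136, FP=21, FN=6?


Total = TP + TN + FP + FN
= 25 + 136 + 21 + 6
= 188
(Predicted positive: 46, predicted negative: 142)

188


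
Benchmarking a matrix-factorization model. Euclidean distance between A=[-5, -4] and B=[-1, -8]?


d = √((-5+ 1)² + (-4+ 8)²)
  = √(16 + 16)
  = √32 = 5.6569

5.6569


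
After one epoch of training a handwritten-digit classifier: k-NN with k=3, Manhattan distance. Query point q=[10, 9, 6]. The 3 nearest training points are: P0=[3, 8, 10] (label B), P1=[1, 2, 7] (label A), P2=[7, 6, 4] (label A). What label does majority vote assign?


d(q,P0) = 12  (label B)
d(q,P1) = 17  (label A)
d(q,P2) = 8  (label A)
Votes: A=2, B=1
Majority → A

A


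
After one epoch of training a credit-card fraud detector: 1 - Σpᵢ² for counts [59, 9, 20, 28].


Probabilities: [59/116, 9/116, 20/116, 28/116] ≈ [0.5086, 0.0776, 0.1724, 0.2414]
Σpᵢ² = (3481 + 81 + 400 + 784)/116² = 4746/13456
Gini = 1 - Σpᵢ² = 1 - 4746/13456 = 0.6473

0.6473


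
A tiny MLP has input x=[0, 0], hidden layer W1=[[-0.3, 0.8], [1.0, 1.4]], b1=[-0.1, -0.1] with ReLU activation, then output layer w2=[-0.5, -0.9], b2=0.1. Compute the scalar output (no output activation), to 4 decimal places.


z1[0] = (-0.3)·(0) + (0.8)·(0) - 0.1 = -0.1
z1[1] = (1.0)·(0) + (1.4)·(0) - 0.1 = -0.1
h = ReLU(z1) = [0.0, 0.0]
output = (-0.5)·(0.0) + (-0.9)·(0.0) + 0.1 = 0.1

0.1


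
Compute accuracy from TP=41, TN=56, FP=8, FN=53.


Accuracy = (TP+TN)/(TP+TN+FP+FN)
= (41+56)/(158)
= 97/158 = 61.39%

61.39%


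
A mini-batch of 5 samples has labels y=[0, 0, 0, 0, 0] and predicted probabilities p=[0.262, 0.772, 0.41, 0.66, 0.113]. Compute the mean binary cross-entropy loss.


L[0] = -ln(1-0.262) = -ln(0.738) = 0.3038
L[1] = -ln(1-0.772) = -ln(0.228) = 1.4784
L[2] = -ln(1-0.41) = -ln(0.59) = 0.5276
L[3] = -ln(1-0.66) = -ln(0.34) = 1.0788
L[4] = -ln(1-0.113) = -ln(0.887) = 0.1199
mean = (0.3038 + 1.4784 + 0.5276 + 1.0788 + 0.1199)/5 = 0.7017

0.7017


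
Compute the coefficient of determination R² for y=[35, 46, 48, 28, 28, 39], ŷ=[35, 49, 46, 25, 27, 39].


ȳ = 37.3333
SS_res = Σ(y-ŷ)² = 23
SS_tot = Σ(y-ȳ)² = 371.33
R² = 1 - SS_res/SS_tot = 1 - 0.0619 = 0.9381

0.9381


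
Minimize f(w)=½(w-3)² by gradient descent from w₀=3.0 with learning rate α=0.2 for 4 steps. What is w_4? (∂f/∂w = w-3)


step 1: grad = 3-3 = 0; w = 3 - 0.2·(0) = 3
step 2: grad = 3-3 = 0; w = 3 - 0.2·(0) = 3
step 3: grad = 3-3 = 0; w = 3 - 0.2·(0) = 3
step 4: grad = 3-3 = 0; w = 3 - 0.2·(0) = 3

3


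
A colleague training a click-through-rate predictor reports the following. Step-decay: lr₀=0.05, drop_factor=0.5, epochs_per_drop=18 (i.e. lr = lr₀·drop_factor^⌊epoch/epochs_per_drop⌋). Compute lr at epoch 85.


n_drops = ⌊85/18⌋ = 4
lr = 0.05·0.5^4 = 0.05·0.0625 = 0.003125

0.003125


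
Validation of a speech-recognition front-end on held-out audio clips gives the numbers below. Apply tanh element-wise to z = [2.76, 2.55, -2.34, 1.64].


tanh(2.76) = 0.992
tanh(2.55) = 0.9879
tanh(-2.34) = -0.9816
tanh(1.64) = 0.9275
result = [0.992, 0.9879, -0.9816, 0.9275]

[0.992, 0.9879, -0.9816, 0.9275]


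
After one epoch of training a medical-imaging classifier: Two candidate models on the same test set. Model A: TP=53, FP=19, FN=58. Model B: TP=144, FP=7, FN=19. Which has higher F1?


Model A: P=53/72=0.7361, R=53/111=0.4775, F1=2PR/(P+R)=2TP/(2TP+FP+FN)=106/183=0.5792
Model B: P=144/151=0.9536, R=144/163=0.8834, F1=2PR/(P+R)=2TP/(2TP+FP+FN)=288/314=0.9172
0.5792 < 0.9172 → Model B

Model B


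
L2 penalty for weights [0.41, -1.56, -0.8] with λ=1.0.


‖w‖₂² = (0.41)² + (-1.56)² + (-0.8)²
     = 0.1681 + 2.4336 + 0.64
     = 3.2417
λ·‖w‖₂² = 1.0·3.2417 = 3.2417

3.2417


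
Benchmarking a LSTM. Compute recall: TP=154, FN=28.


Recall = TP/(TP+FN)
= 154/(154+28)
= 154/182 = 84.62%

84.62%


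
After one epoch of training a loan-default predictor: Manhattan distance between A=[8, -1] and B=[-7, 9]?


d = |8+ 7| + |-1-9|
  = 15 + 10
  = 25

25


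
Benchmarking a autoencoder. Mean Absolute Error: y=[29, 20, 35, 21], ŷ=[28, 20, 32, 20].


Absolute errors: |29-28|=1, |20-20|=0, |35-32|=3, |21-20|=1
Sum = 5
MAE = 5/4 = 5/4

5/4


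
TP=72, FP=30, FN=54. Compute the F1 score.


Precision = 72/102 = 0.7059
Recall = 72/126 = 0.5714
F1 = 2·P·R/(P+R) = 2·TP/(2·TP+FP+FN) = 144/(144+30+54) = 144/228 = 0.6316

0.6316


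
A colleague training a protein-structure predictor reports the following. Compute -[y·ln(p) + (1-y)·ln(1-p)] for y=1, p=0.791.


BCE = -[y·ln(p) + (1-y)·ln(1-p)]
= -1·ln(0.791) - 0
= -ln(0.791) = 0.2345

0.2345


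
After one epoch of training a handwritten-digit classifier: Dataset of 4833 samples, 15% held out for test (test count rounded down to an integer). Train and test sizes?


Test = ⌊4833·15/100⌋ = 724
Train = 4833 - 724 = 4109

Train: 4109, Test: 724


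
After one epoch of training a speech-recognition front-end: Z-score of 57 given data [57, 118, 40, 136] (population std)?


μ = 87.75, σ = 40.2143
z = (57 - 87.75)/40.2143 = -0.7647

-0.7647


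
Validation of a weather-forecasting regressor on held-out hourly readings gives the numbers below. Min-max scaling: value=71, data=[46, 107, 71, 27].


min=27, max=107
(71-27)/(107-27) = 44/80 = 0.55

0.55


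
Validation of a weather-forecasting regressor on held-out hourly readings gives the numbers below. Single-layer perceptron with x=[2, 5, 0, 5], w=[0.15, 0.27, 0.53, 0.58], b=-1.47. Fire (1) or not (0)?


z = (2)·(0.15) + (5)·(0.27) + (0)·(0.53) + (5)·(0.58) - 1.47
  = 3.08
step(z) = 1 (z≥0)

1


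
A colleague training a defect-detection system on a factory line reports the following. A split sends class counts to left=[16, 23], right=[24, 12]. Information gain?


Parent = [40, 35], H_parent = 0.9968
H_left = 0.9766 (n=39), H_right = 0.9183 (n=36)
H_children = (39/75)·0.9766 + (36/75)·0.9183 = 0.9486
IG = 0.9968 - 0.9486 = 0.0482

0.0482


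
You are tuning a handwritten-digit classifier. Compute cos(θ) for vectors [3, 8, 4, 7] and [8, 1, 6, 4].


A·B = 3·8 + 8·1 + 4·6 + 7·4 = 84
‖A‖ = √138 = 11.7473, ‖B‖ = √117 = 10.8167
cos = 84/(√138·√117) = 84/√16146 = 0.6611

0.6611


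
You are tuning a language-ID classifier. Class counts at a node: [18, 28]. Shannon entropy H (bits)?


Probabilities: [18/46, 28/46] ≈ [0.3913, 0.6087]
H = -((18/46)·log₂(18/46) + (28/46)·log₂(28/46))
  = 0.9656 bits

0.9656 bits


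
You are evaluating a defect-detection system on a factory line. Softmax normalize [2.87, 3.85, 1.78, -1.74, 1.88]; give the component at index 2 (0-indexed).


Exponentials: e^2.87=17.637, e^3.85=46.9931, e^1.78=5.9299, e^-1.74=0.1755, e^1.88=6.5535
Sum = 77.289
Softmax = [0.2282, 0.608, 0.0767, 0.0023, 0.0848]
p[2] = 5.9299/77.289 = 0.0767

0.0767


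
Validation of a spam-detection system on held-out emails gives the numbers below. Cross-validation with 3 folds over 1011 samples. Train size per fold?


Fold size = 1011/3 = 337
Training per fold = 1011 - 337 = 674

674


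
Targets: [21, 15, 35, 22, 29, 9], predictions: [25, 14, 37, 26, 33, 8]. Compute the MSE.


Squared errors: (21-25)²=16, (15-14)²=1, (35-37)²=4, (22-26)²=16, (29-33)²=16, (9-8)²=1
Sum = 54
MSE = 54/6 = 9

9


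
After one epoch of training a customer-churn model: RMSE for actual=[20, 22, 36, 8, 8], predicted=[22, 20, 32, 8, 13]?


MSE = 49/5 = 9.8
RMSE = √(49/5) = 3.1305

3.1305


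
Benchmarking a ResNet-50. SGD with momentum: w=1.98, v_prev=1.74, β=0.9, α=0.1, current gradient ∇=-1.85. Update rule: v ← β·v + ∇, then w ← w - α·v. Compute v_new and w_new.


v_new = 0.9·1.74 - 1.85 = 1.566 - 1.85 = -0.284
w_new = 1.98 - 0.1·-0.284 = 1.98 + 0.0284 = 2.0084

v_new=-0.284, w_new=2.0084


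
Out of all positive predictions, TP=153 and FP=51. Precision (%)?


Precision = TP/(TP+FP)
= 153/(153+51)
= 153/204 = 75.0%

75.0%


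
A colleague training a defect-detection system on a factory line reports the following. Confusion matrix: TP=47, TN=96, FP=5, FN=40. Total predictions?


Total = TP + TN + FP + FN
= 47 + 96 + 5 + 40
= 188
(Predicted positive: 52, predicted negative: 136)

188


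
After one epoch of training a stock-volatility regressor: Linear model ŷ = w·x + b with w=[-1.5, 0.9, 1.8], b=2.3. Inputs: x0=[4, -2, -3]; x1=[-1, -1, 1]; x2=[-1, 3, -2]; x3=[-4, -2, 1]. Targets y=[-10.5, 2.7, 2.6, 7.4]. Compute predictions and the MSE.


ŷ0 = (-1.5)·(4) + (0.9)·(-2) + (1.8)·(-3) + 2.3 = -10.9
ŷ1 = (-1.5)·(-1) + (0.9)·(-1) + (1.8)·(1) + 2.3 = 4.7
ŷ2 = (-1.5)·(-1) + (0.9)·(3) + (1.8)·(-2) + 2.3 = 2.9
ŷ3 = (-1.5)·(-4) + (0.9)·(-2) + (1.8)·(1) + 2.3 = 8.3
errors² = [0.16, 4.0, 0.09, 0.81]
MSE = 5.0600/4 = 1.265

1.265


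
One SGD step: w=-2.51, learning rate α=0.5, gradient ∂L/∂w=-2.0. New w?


w_new = w - α·∇
= -2.51 - 0.5·-2.0
= -2.51 + 1
= -1.51

-1.51


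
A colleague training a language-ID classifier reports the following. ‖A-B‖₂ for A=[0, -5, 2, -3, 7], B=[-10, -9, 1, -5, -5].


d = √((0+ 10)² + (-5+ 9)² + (2-1)² + (-3+ 5)² + (7+ 5)²)
  = √(100 + 16 + 1 + 4 + 144)
  = √265 = 16.2788

16.2788


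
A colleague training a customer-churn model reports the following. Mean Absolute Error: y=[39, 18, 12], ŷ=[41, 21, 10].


Absolute errors: |39-41|=2, |18-21|=3, |12-10|=2
Sum = 7
MAE = 7/3 = 7/3

7/3


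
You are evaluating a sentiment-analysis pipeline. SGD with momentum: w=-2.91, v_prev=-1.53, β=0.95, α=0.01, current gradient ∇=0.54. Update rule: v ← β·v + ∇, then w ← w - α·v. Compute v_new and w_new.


v_new = 0.95·-1.53 + 0.54 = -1.4535 + 0.54 = -0.9135
w_new = -2.91 - 0.01·-0.9135 = -2.91 + 0.009135 = -2.900865

v_new=-0.9135, w_new=-2.900865


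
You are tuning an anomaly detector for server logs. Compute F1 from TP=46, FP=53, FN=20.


Precision = 46/99 = 0.4646
Recall = 46/66 = 0.697
F1 = 2·P·R/(P+R) = 2·TP/(2·TP+FP+FN) = 92/(92+53+20) = 92/165 = 0.5576

0.5576


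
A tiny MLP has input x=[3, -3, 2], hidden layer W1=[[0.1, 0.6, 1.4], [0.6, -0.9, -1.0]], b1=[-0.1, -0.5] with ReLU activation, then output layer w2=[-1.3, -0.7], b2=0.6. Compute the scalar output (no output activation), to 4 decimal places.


z1[0] = (0.1)·(3) + (0.6)·(-3) + (1.4)·(2) - 0.1 = 1.2
z1[1] = (0.6)·(3) + (-0.9)·(-3) + (-1.0)·(2) - 0.5 = 2.0
h = ReLU(z1) = [1.2, 2.0]
output = (-1.3)·(1.2) + (-0.7)·(2.0) + 0.6 = -2.36

-2.36


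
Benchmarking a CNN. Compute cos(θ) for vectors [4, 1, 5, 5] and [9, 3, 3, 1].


A·B = 4·9 + 1·3 + 5·3 + 5·1 = 59
‖A‖ = √67 = 8.1854, ‖B‖ = √100 = 10
cos = 59/(√67·√100) = 59/√6700 = 0.7208

0.7208


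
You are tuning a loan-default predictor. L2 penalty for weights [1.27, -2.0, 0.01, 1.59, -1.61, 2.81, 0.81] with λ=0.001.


‖w‖₂² = (1.27)² + (-2.0)² + (0.01)² + (1.59)² + (-1.61)² + (2.81)² + (0.81)²
     = 1.6129 + 4 + 0.0001 + 2.5281 + 2.5921 + 7.8961 + 0.6561
     = 19.2854
λ·‖w‖₂² = 0.001·19.2854 = 0.019285

0.019285


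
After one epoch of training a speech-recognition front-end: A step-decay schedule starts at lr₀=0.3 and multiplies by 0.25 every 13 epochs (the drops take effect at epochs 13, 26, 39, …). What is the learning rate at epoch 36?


n_drops = ⌊36/13⌋ = 2
lr = 0.3·0.25^2 = 0.3·0.0625 = 0.01875

0.01875


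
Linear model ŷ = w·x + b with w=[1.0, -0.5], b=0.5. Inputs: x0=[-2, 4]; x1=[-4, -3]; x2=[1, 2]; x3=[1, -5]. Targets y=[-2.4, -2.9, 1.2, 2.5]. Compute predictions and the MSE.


ŷ0 = (1.0)·(-2) + (-0.5)·(4) + 0.5 = -3.5
ŷ1 = (1.0)·(-4) + (-0.5)·(-3) + 0.5 = -2.0
ŷ2 = (1.0)·(1) + (-0.5)·(2) + 0.5 = 0.5
ŷ3 = (1.0)·(1) + (-0.5)·(-5) + 0.5 = 4.0
errors² = [1.21, 0.81, 0.49, 2.25]
MSE = 4.7600/4 = 1.19

1.19


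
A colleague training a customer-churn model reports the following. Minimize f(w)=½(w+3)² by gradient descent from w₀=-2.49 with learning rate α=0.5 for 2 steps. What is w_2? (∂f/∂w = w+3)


step 1: grad = -2.49+3 = 0.51; w = -2.49 - 0.5·(0.51) = -2.745
step 2: grad = -2.745+3 = 0.255; w = -2.745 - 0.5·(0.255) = -2.8725

-2.8725


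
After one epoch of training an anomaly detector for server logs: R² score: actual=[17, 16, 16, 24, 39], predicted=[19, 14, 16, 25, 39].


ȳ = 22.4
SS_res = Σ(y-ŷ)² = 9
SS_tot = Σ(y-ȳ)² = 389.2
R² = 1 - SS_res/SS_tot = 1 - 0.0231 = 0.9769

0.9769


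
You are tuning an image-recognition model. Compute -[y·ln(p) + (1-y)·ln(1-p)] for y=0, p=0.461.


BCE = -[y·ln(p) + (1-y)·ln(1-p)]
= -0 - 1·ln(1-0.461)
= -ln(0.539) = 0.618

0.618


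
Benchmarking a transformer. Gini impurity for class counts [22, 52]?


Probabilities: [22/74, 52/74] ≈ [0.2973, 0.7027]
Σpᵢ² = (484 + 2704)/74² = 3188/5476
Gini = 1 - Σpᵢ² = 1 - 3188/5476 = 0.4178

0.4178


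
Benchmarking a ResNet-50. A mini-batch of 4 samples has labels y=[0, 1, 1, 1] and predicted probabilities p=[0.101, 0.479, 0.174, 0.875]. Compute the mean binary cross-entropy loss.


L[0] = -ln(1-0.101) = -ln(0.899) = 0.1065
L[1] = -ln(0.479) = 0.7361
L[2] = -ln(0.174) = 1.7487
L[3] = -ln(0.875) = 0.1335
mean = (0.1065 + 0.7361 + 1.7487 + 0.1335)/4 = 0.6812

0.6812


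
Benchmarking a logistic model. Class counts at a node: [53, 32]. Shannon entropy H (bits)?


Probabilities: [53/85, 32/85] ≈ [0.6235, 0.3765]
H = -((53/85)·log₂(53/85) + (32/85)·log₂(32/85))
  = 0.9555 bits

0.9555 bits


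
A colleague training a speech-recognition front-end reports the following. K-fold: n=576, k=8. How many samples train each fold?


Fold size = 576/8 = 72
Training per fold = 576 - 72 = 504

504


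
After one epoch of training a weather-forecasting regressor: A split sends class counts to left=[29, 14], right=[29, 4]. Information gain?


Parent = [58, 18], H_parent = 0.7897
H_left = 0.9103 (n=43), H_right = 0.5328 (n=33)
H_children = (43/76)·0.9103 + (33/76)·0.5328 = 0.7464
IG = 0.7897 - 0.7464 = 0.0433

0.0433


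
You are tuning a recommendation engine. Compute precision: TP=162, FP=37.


Precision = TP/(TP+FP)
= 162/(162+37)
= 162/199 = 81.41%

81.41%


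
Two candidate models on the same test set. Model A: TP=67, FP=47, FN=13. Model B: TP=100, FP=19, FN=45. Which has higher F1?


Model A: P=67/114=0.5877, R=67/80=0.8375, F1=2PR/(P+R)=2TP/(2TP+FP+FN)=134/194=0.6907
Model B: P=100/119=0.8403, R=100/145=0.6897, F1=2PR/(P+R)=2TP/(2TP+FP+FN)=200/264=0.7576
0.6907 < 0.7576 → Model B

Model B


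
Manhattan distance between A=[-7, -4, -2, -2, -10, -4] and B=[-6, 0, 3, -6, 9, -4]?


d = |-7+ 6| + |-4-0| + |-2-3| + |-2+ 6| + |-10-9| + |-4+ 4|
  = 1 + 4 + 5 + 4 + 19 + 0
  = 33

33


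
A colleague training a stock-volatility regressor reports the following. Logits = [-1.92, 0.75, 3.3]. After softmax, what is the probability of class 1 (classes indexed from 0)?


Exponentials: e^-1.92=0.1466, e^0.75=2.117, e^3.3=27.1126
Sum = 29.3762
Softmax = [0.005, 0.0721, 0.9229]
p[1] = 2.117/29.3762 = 0.0721

0.0721


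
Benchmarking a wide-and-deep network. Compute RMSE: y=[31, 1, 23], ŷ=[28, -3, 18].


MSE = 50/3 = 16.6667
RMSE = √(50/3) = 4.0825

4.0825


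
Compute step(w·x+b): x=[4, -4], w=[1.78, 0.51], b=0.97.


z = (4)·(1.78) + (-4)·(0.51) + 0.97
  = 6.05
step(z) = 1 (z≥0)

1


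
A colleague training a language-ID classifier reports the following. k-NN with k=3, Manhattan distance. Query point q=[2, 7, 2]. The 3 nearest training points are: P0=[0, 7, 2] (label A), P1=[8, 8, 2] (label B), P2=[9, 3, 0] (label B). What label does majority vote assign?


d(q,P0) = 2  (label A)
d(q,P1) = 7  (label B)
d(q,P2) = 13  (label B)
Votes: A=1, B=2
Majority → B

B


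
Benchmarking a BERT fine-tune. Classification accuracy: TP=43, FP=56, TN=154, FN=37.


Accuracy = (TP+TN)/(TP+TN+FP+FN)
= (43+154)/(290)
= 197/290 = 67.93%

67.93%


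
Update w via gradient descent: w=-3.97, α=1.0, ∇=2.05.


w_new = w - α·∇
= -3.97 - 1.0·2.05
= -3.97 - 2.05
= -6.02

-6.02


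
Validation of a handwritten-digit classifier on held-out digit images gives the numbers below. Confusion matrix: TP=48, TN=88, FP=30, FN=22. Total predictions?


Total = TP + TN + FP + FN
= 48 + 88 + 30 + 22
= 188
(Predicted positive: 78, predicted negative: 110)

188


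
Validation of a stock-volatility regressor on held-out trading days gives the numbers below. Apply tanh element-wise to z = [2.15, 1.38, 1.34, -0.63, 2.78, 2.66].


tanh(2.15) = 0.9732
tanh(1.38) = 0.881
tanh(1.34) = 0.8717
tanh(-0.63) = -0.5581
tanh(2.78) = 0.9923
tanh(2.66) = 0.9903
result = [0.9732, 0.881, 0.8717, -0.5581, 0.9923, 0.9903]

[0.9732, 0.881, 0.8717, -0.5581, 0.9923, 0.9903]


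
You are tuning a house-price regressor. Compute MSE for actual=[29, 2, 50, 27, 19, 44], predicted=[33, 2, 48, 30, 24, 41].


Squared errors: (29-33)²=16, (2-2)²=0, (50-48)²=4, (27-30)²=9, (19-24)²=25, (44-41)²=9
Sum = 63
MSE = 63/6 = 21/2

21/2


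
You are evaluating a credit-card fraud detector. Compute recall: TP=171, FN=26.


Recall = TP/(TP+FN)
= 171/(171+26)
= 171/197 = 86.8%

86.8%


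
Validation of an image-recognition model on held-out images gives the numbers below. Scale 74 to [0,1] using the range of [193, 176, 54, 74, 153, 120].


min=54, max=193
(74-54)/(193-54) = 20/139 = 0.1439

0.1439


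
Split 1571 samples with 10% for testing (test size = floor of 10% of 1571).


Test = ⌊1571·10/100⌋ = 157
Train = 1571 - 157 = 1414

Train: 1414, Test: 157


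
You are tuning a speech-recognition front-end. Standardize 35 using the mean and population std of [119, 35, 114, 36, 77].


μ = 76.2, σ = 36.2624
z = (35 - 76.2)/36.2624 = -1.1362

-1.1362


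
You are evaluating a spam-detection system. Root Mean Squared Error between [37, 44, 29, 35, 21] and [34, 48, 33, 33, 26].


MSE = 70/5 = 14
RMSE = √(70/5) = 3.7417

3.7417


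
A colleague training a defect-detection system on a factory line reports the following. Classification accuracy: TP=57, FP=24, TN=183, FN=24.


Accuracy = (TP+TN)/(TP+TN+FP+FN)
= (57+183)/(288)
= 240/288 = 83.33%

83.33%


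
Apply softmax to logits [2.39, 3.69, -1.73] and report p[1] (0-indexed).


Exponentials: e^2.39=10.9135, e^3.69=40.0448, e^-1.73=0.1773
Sum = 51.1356
Softmax = [0.2134, 0.7831, 0.0035]
p[1] = 40.0448/51.1356 = 0.7831

0.7831


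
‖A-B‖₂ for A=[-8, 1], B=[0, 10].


d = √((-8-0)² + (1-10)²)
  = √(64 + 81)
  = √145 = 12.0416

12.0416


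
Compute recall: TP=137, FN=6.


Recall = TP/(TP+FN)
= 137/(137+6)
= 137/143 = 95.8%

95.8%


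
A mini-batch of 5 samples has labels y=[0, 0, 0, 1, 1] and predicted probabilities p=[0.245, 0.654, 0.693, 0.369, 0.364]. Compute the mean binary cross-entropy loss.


L[0] = -ln(1-0.245) = -ln(0.755) = 0.281
L[1] = -ln(1-0.654) = -ln(0.346) = 1.0613
L[2] = -ln(1-0.693) = -ln(0.307) = 1.1809
L[3] = -ln(0.369) = 0.997
L[4] = -ln(0.364) = 1.0106
mean = (0.281 + 1.0613 + 1.1809 + 0.997 + 1.0106)/5 = 0.9062

0.9062


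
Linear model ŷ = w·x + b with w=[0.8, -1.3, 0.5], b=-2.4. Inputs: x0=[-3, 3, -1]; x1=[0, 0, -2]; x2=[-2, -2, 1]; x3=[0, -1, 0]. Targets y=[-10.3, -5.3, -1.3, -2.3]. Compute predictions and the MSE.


ŷ0 = (0.8)·(-3) + (-1.3)·(3) + (0.5)·(-1) - 2.4 = -9.2
ŷ1 = (0.8)·(0) + (-1.3)·(0) + (0.5)·(-2) - 2.4 = -3.4
ŷ2 = (0.8)·(-2) + (-1.3)·(-2) + (0.5)·(1) - 2.4 = -0.9
ŷ3 = (0.8)·(0) + (-1.3)·(-1) + (0.5)·(0) - 2.4 = -1.1
errors² = [1.21, 3.61, 0.16, 1.44]
MSE = 6.4200/4 = 1.605

1.605


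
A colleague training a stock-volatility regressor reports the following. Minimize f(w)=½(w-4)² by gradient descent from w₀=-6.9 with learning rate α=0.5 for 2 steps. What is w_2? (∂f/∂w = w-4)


step 1: grad = -6.9-4 = -10.9; w = -6.9 - 0.5·(-10.9) = -1.45
step 2: grad = -1.45-4 = -5.45; w = -1.45 - 0.5·(-5.45) = 1.275

1.275


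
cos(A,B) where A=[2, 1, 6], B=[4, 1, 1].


A·B = 2·4 + 1·1 + 6·1 = 15
‖A‖ = √41 = 6.4031, ‖B‖ = √18 = 4.2426
cos = 15/(√41·√18) = 15/√738 = 0.5522

0.5522


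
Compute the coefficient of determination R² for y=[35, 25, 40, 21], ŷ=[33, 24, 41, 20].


ȳ = 30.25
SS_res = Σ(y-ŷ)² = 7
SS_tot = Σ(y-ȳ)² = 230.75
R² = 1 - SS_res/SS_tot = 1 - 0.0303 = 0.9697

0.9697


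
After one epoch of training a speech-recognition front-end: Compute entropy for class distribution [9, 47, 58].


Probabilities: [9/114, 47/114, 58/114] ≈ [0.0789, 0.4123, 0.5088]
H = -((9/114)·log₂(9/114) + (47/114)·log₂(47/114) + (58/114)·log₂(58/114))
  = 1.3122 bits

1.3122 bits


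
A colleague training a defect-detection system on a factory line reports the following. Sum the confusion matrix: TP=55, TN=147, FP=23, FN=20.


Total = TP + TN + FP + FN
= 55 + 147 + 23 + 20
= 245
(Predicted positive: 78, predicted negative: 167)

245


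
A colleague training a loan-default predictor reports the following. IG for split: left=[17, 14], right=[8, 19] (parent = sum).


Parent = [25, 33], H_parent = 0.9862
H_left = 0.9932 (n=31), H_right = 0.8767 (n=27)
H_children = (31/58)·0.9932 + (27/58)·0.8767 = 0.939
IG = 0.9862 - 0.939 = 0.0472

0.0472


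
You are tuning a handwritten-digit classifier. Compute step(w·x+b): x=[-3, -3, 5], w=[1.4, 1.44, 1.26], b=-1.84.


z = (-3)·(1.4) + (-3)·(1.44) + (5)·(1.26) - 1.84
  = -4.06
step(z) = 0 (z<0)

0


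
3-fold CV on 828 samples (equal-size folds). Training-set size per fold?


Fold size = 828/3 = 276
Training per fold = 828 - 276 = 552

552


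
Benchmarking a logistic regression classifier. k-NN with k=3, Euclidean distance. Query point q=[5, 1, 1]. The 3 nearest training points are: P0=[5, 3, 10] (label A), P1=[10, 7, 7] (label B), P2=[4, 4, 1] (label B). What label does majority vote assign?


d(q,P0) = 9.2195  (label A)
d(q,P1) = 9.8489  (label B)
d(q,P2) = 3.1623  (label B)
Votes: A=1, B=2
Majority → B

B


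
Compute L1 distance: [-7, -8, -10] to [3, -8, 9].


d = |-7-3| + |-8+ 8| + |-10-9|
  = 10 + 0 + 19
  = 29

29


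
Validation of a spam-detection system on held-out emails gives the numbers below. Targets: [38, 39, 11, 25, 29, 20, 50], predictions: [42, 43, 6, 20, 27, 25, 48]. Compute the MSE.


Squared errors: (38-42)²=16, (39-43)²=16, (11-6)²=25, (25-20)²=25, (29-27)²=4, (20-25)²=25, (50-48)²=4
Sum = 115
MSE = 115/7 = 115/7

115/7


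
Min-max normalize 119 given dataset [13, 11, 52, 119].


min=11, max=119
(119-11)/(119-11) = 108/108 = 1.0

1.0


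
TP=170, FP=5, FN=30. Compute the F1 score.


Precision = 170/175 = 0.9714
Recall = 170/200 = 0.85
F1 = 2·P·R/(P+R) = 2·TP/(2·TP+FP+FN) = 340/(340+5+30) = 340/375 = 0.9067

0.9067


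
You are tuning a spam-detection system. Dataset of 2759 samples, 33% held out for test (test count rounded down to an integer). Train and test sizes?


Test = ⌊2759·33/100⌋ = 910
Train = 2759 - 910 = 1849

Train: 1849, Test: 910


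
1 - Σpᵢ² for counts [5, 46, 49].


Probabilities: [5/100, 46/100, 49/100] ≈ [0.05, 0.46, 0.49]
Σpᵢ² = (25 + 2116 + 2401)/100² = 4542/10000
Gini = 1 - Σpᵢ² = 1 - 4542/10000 = 0.5458

0.5458


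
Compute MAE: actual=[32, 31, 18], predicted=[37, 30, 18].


Absolute errors: |32-37|=5, |31-30|=1, |18-18|=0
Sum = 6
MAE = 6/3 = 2

2


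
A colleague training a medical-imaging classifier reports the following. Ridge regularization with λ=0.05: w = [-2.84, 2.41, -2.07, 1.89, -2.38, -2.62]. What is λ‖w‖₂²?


‖w‖₂² = (-2.84)² + (2.41)² + (-2.07)² + (1.89)² + (-2.38)² + (-2.62)²
     = 8.0656 + 5.8081 + 4.2849 + 3.5721 + 5.6644 + 6.8644
     = 34.2595
λ·‖w‖₂² = 0.05·34.2595 = 1.712975

1.712975


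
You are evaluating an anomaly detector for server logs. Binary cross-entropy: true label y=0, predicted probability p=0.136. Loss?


BCE = -[y·ln(p) + (1-y)·ln(1-p)]
= -0 - 1·ln(1-0.136)
= -ln(0.864) = 0.1462

0.1462


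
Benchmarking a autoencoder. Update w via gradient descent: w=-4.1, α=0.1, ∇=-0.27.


w_new = w - α·∇
= -4.1 - 0.1·-0.27
= -4.1 + 0.027
= -4.073

-4.073


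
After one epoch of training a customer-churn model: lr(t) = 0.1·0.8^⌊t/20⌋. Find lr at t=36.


n_drops = ⌊36/20⌋ = 1
lr = 0.1·0.8^1 = 0.1·0.8 = 0.08

0.08


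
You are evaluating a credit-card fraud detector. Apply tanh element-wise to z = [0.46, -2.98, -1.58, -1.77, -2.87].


tanh(0.46) = 0.4301
tanh(-2.98) = -0.9949
tanh(-1.58) = -0.9186
tanh(-1.77) = -0.9436
tanh(-2.87) = -0.9936
result = [0.4301, -0.9949, -0.9186, -0.9436, -0.9936]

[0.4301, -0.9949, -0.9186, -0.9436, -0.9936]


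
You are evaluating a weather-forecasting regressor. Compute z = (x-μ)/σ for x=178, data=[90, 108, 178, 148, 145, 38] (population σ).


μ = 117.8333, σ = 45.667
z = (178 - 117.8333)/45.667 = 1.3175

1.3175


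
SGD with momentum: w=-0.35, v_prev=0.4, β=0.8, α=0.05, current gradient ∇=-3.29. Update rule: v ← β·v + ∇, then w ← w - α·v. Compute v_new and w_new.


v_new = 0.8·0.4 - 3.29 = 0.32 - 3.29 = -2.97
w_new = -0.35 - 0.05·-2.97 = -0.35 + 0.1485 = -0.2015

v_new=-2.97, w_new=-0.2015


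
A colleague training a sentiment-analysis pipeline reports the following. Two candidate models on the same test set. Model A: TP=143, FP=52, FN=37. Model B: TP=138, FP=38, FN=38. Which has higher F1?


Model A: P=143/195=0.7333, R=143/180=0.7944, F1=2PR/(P+R)=2TP/(2TP+FP+FN)=286/375=0.7627
Model B: P=138/176=0.7841, R=138/176=0.7841, F1=2PR/(P+R)=2TP/(2TP+FP+FN)=276/352=0.7841
0.7627 < 0.7841 → Model B

Model B


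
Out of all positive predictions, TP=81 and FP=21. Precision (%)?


Precision = TP/(TP+FP)
= 81/(81+21)
= 81/102 = 79.41%

79.41%


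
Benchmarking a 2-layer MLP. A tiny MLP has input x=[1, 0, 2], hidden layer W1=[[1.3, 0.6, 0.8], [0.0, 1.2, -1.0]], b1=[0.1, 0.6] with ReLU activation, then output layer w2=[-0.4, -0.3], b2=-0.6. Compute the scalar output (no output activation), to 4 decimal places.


z1[0] = (1.3)·(1) + (0.6)·(0) + (0.8)·(2) + 0.1 = 3.0
z1[1] = (0.0)·(1) + (1.2)·(0) + (-1.0)·(2) + 0.6 = -1.4
h = ReLU(z1) = [3.0, 0.0]
output = (-0.4)·(3.0) + (-0.3)·(0.0) - 0.6 = -1.8

-1.8


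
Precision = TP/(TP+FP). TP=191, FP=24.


Precision = TP/(TP+FP)
= 191/(191+24)
= 191/215 = 88.84%

88.84%


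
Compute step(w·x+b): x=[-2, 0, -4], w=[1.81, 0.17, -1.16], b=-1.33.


z = (-2)·(1.81) + (0)·(0.17) + (-4)·(-1.16) - 1.33
  = -0.31
step(z) = 0 (z<0)

0


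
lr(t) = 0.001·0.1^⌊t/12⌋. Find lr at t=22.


n_drops = ⌊22/12⌋ = 1
lr = 0.001·0.1^1 = 0.001·0.1 = 0.0001

0.0001


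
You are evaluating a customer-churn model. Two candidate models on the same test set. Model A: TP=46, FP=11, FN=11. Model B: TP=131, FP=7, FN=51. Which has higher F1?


Model A: P=46/57=0.807, R=46/57=0.807, F1=2PR/(P+R)=2TP/(2TP+FP+FN)=92/114=0.807
Model B: P=131/138=0.9493, R=131/182=0.7198, F1=2PR/(P+R)=2TP/(2TP+FP+FN)=262/320=0.8187
0.807 < 0.8187 → Model B

Model B


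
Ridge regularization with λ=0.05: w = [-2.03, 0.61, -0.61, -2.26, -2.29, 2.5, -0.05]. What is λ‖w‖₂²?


‖w‖₂² = (-2.03)² + (0.61)² + (-0.61)² + (-2.26)² + (-2.29)² + (2.5)² + (-0.05)²
     = 4.1209 + 0.3721 + 0.3721 + 5.1076 + 5.2441 + 6.25 + 0.0025
     = 21.4693
λ·‖w‖₂² = 0.05·21.4693 = 1.073465

1.073465


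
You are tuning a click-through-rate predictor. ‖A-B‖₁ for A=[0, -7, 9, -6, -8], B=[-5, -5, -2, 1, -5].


d = |0+ 5| + |-7+ 5| + |9+ 2| + |-6-1| + |-8+ 5|
  = 5 + 2 + 11 + 7 + 3
  = 28

28


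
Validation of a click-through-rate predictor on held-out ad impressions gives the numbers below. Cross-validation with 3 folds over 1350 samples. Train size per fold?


Fold size = 1350/3 = 450
Training per fold = 1350 - 450 = 900

900


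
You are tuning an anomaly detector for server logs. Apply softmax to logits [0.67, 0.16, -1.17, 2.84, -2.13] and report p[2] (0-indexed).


Exponentials: e^0.67=1.9542, e^0.16=1.1735, e^-1.17=0.3104, e^2.84=17.1158, e^-2.13=0.1188
Sum = 20.6727
Softmax = [0.0945, 0.0568, 0.015, 0.8279, 0.0057]
p[2] = 0.3104/20.6727 = 0.015

0.015


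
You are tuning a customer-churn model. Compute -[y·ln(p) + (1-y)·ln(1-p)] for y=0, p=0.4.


BCE = -[y·ln(p) + (1-y)·ln(1-p)]
= -0 - 1·ln(1-0.4)
= -ln(0.6) = 0.5108

0.5108


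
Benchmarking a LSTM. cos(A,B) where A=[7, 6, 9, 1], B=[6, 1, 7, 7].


A·B = 7·6 + 6·1 + 9·7 + 1·7 = 118
‖A‖ = √167 = 12.9228, ‖B‖ = √135 = 11.619
cos = 118/(√167·√135) = 118/√22545 = 0.7859

0.7859


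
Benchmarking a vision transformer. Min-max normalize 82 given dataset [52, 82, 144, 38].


min=38, max=144
(82-38)/(144-38) = 44/106 = 0.4151

0.4151


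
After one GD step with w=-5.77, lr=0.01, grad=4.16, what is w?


w_new = w - α·∇
= -5.77 - 0.01·4.16
= -5.77 - 0.0416
= -5.8116

-5.8116


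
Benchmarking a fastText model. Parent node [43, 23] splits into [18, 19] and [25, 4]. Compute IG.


Parent = [43, 23], H_parent = 0.9327
H_left = 0.9995 (n=37), H_right = 0.5788 (n=29)
H_children = (37/66)·0.9995 + (29/66)·0.5788 = 0.8146
IG = 0.9327 - 0.8146 = 0.1181

0.1181


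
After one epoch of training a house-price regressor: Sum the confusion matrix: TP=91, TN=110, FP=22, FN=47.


Total = TP + TN + FP + FN
= 91 + 110 + 22 + 47
= 270
(Predicted positive: 113, predicted negative: 157)

270


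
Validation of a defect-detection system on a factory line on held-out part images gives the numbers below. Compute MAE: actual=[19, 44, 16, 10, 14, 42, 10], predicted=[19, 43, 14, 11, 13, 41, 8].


Absolute errors: |19-19|=0, |44-43|=1, |16-14|=2, |10-11|=1, |14-13|=1, |42-41|=1, |10-8|=2
Sum = 8
MAE = 8/7 = 8/7

8/7


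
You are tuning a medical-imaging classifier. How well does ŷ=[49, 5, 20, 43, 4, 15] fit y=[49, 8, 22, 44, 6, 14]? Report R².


ȳ = 23.8333
SS_res = Σ(y-ŷ)² = 19
SS_tot = Σ(y-ȳ)² = 1708.83
R² = 1 - SS_res/SS_tot = 1 - 0.0111 = 0.9889

0.9889


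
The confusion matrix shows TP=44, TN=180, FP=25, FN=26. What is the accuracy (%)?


Accuracy = (TP+TN)/(TP+TN+FP+FN)
= (44+180)/(275)
= 224/275 = 81.45%

81.45%


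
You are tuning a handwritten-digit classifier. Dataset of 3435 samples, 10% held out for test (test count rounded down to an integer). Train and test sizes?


Test = ⌊3435·10/100⌋ = 343
Train = 3435 - 343 = 3092

Train: 3092, Test: 343


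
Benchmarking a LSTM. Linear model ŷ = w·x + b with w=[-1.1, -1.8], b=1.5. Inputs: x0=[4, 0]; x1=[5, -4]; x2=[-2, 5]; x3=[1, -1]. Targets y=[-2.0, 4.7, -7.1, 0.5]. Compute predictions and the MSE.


ŷ0 = (-1.1)·(4) + (-1.8)·(0) + 1.5 = -2.9
ŷ1 = (-1.1)·(5) + (-1.8)·(-4) + 1.5 = 3.2
ŷ2 = (-1.1)·(-2) + (-1.8)·(5) + 1.5 = -5.3
ŷ3 = (-1.1)·(1) + (-1.8)·(-1) + 1.5 = 2.2
errors² = [0.81, 2.25, 3.24, 2.89]
MSE = 9.1900/4 = 2.2975

2.2975


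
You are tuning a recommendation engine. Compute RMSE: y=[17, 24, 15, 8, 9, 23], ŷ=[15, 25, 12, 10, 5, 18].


MSE = 59/6 = 9.8333
RMSE = √(59/6) = 3.1358

3.1358


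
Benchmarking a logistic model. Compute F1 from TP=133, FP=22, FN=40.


Precision = 133/155 = 0.8581
Recall = 133/173 = 0.7688
F1 = 2·P·R/(P+R) = 2·TP/(2·TP+FP+FN) = 266/(266+22+40) = 266/328 = 0.811

0.811


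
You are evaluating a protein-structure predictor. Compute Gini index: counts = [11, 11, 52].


Probabilities: [11/74, 11/74, 52/74] ≈ [0.1486, 0.1486, 0.7027]
Σpᵢ² = (121 + 121 + 2704)/74² = 2946/5476
Gini = 1 - Σpᵢ² = 1 - 2946/5476 = 0.462

0.462


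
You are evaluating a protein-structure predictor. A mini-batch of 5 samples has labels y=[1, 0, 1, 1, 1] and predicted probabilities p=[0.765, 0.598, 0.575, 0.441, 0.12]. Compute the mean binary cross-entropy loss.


L[0] = -ln(0.765) = 0.2679
L[1] = -ln(1-0.598) = -ln(0.402) = 0.9113
L[2] = -ln(0.575) = 0.5534
L[3] = -ln(0.441) = 0.8187
L[4] = -ln(0.12) = 2.1203
mean = (0.2679 + 0.9113 + 0.5534 + 0.8187 + 2.1203)/5 = 0.9343

0.9343


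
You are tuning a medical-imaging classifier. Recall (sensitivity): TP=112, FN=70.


Recall = TP/(TP+FN)
= 112/(112+70)
= 112/182 = 61.54%

61.54%


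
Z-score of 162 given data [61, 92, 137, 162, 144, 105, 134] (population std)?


μ = 119.2857, σ = 32.3186
z = (162 - 119.2857)/32.3186 = 1.3217

1.3217


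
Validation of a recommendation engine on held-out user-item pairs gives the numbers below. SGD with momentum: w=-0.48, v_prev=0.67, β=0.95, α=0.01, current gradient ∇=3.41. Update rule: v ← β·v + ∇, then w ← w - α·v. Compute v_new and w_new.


v_new = 0.95·0.67 + 3.41 = 0.6365 + 3.41 = 4.0465
w_new = -0.48 - 0.01·4.0465 = -0.48 - 0.040465 = -0.520465

v_new=4.0465, w_new=-0.520465


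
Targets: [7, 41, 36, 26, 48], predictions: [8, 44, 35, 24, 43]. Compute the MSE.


Squared errors: (7-8)²=1, (41-44)²=9, (36-35)²=1, (26-24)²=4, (48-43)²=25
Sum = 40
MSE = 40/5 = 8

8


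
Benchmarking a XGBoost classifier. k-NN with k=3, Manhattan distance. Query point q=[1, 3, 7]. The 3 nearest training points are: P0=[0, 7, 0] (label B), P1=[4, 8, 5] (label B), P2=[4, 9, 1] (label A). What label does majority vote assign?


d(q,P0) = 12  (label B)
d(q,P1) = 10  (label B)
d(q,P2) = 15  (label A)
Votes: A=1, B=2
Majority → B

B


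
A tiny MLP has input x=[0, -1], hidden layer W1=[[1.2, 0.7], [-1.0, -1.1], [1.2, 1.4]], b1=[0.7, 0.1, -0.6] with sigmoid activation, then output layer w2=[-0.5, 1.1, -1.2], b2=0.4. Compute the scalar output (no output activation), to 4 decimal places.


z1[0] = (1.2)·(0) + (0.7)·(-1) + 0.7 = 0.0
z1[1] = (-1.0)·(0) + (-1.1)·(-1) + 0.1 = 1.2
z1[2] = (1.2)·(0) + (1.4)·(-1) - 0.6 = -2.0
h = sigmoid(z1) = [0.5, 0.7685, 0.1192]
output = (-0.5)·(0.5) + (1.1)·(0.7685) + (-1.2)·(0.1192) + 0.4 = 0.8523

0.8523


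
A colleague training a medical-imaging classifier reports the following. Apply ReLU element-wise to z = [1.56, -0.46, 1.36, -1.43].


ReLU(1.56) = max(0, 1.56) = 1.56
ReLU(-0.46) = max(0, -0.46) = 0.0
ReLU(1.36) = max(0, 1.36) = 1.36
ReLU(-1.43) = max(0, -1.43) = 0.0
result = [1.56, 0.0, 1.36, 0.0]

[1.56, 0.0, 1.36, 0.0]


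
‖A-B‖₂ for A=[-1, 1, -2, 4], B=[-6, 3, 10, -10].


d = √((-1+ 6)² + (1-3)² + (-2-10)² + (4+ 10)²)
  = √(25 + 4 + 144 + 196)
  = √369 = 19.2094

19.2094


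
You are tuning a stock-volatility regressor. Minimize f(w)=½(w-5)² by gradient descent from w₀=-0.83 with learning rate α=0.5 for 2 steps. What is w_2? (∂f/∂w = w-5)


step 1: grad = -0.83-5 = -5.83; w = -0.83 - 0.5·(-5.83) = 2.085
step 2: grad = 2.085-5 = -2.915; w = 2.085 - 0.5·(-2.915) = 3.5425

3.5425


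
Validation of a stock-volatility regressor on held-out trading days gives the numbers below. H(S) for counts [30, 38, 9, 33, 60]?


Probabilities: [30/170, 38/170, 9/170, 33/170, 60/170] ≈ [0.1765, 0.2235, 0.0529, 0.1941, 0.3529]
H = -((30/170)·log₂(30/170) + (38/170)·log₂(38/170) + (9/170)·log₂(9/170) + (33/170)·log₂(33/170) + (60/170)·log₂(60/170))
  = 2.1386 bits

2.1386 bits


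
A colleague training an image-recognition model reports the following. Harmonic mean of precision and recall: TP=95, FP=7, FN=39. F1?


Precision = 95/102 = 0.9314
Recall = 95/134 = 0.709
F1 = 2·P·R/(P+R) = 2·TP/(2·TP+FP+FN) = 190/(190+7+39) = 190/236 = 0.8051

0.8051


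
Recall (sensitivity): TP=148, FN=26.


Recall = TP/(TP+FN)
= 148/(148+26)
= 148/174 = 85.06%

85.06%


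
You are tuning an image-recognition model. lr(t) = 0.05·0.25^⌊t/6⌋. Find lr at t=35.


n_drops = ⌊35/6⌋ = 5
lr = 0.05·0.25^5 = 0.05·0.0009765625 = 0.000048828125

0.000048828125


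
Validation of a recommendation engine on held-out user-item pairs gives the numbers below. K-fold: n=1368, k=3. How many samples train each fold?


Fold size = 1368/3 = 456
Training per fold = 1368 - 456 = 912

912


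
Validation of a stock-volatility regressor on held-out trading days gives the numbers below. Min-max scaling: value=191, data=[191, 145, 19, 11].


min=11, max=191
(191-11)/(191-11) = 180/180 = 1.0

1.0


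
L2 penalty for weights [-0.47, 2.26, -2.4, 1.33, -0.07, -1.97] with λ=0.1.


‖w‖₂² = (-0.47)² + (2.26)² + (-2.4)² + (1.33)² + (-0.07)² + (-1.97)²
     = 0.2209 + 5.1076 + 5.76 + 1.7689 + 0.0049 + 3.8809
     = 16.7432
λ·‖w‖₂² = 0.1·16.7432 = 1.67432

1.67432


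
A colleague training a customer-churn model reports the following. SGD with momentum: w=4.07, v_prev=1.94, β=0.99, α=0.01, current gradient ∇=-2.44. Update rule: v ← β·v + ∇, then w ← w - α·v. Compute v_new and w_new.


v_new = 0.99·1.94 - 2.44 = 1.9206 - 2.44 = -0.5194
w_new = 4.07 - 0.01·-0.5194 = 4.07 + 0.005194 = 4.075194

v_new=-0.5194, w_new=4.075194
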